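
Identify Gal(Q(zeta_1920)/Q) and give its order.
|Gal(Q(zeta_1920)/Q)| = phi(1920) = 512; group ≅ (Z/1920Z)^* ≅ Z/2Z × Z/2Z × Z/4Z × Z/32Z

The n-th cyclotomic polynomial Φ_1920(x) is the minimal polynomial of zeta_1920 over Q and has degree phi(1920) = 512. So Q(zeta_1920) is a degree-512 Galois extension with Galois group (Z/1920Z)^*. By CRT, (Z/1920Z)^* ≅ (Z/128Z)^* × (Z/3Z)^* × (Z/5Z)^*. Each prime-power unit group is (Z/128Z)^* ≅ Z/2Z × Z/32Z; (Z/3Z)^* ≅ Z/2Z; (Z/5Z)^* ≅ Z/4Z. Hence Gal(Q(zeta_1920)/Q) ≅ Z/2Z × Z/2Z × Z/4Z × Z/32Z.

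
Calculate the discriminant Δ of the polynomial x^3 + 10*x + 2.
Δ = -4108

For a depressed cubic x^3 + p x + q the discriminant is Δ = -4 p^3 - 27 q^2 = -4*(10)^3 - 27*(2)^2 = -4000 - 108 = -4108.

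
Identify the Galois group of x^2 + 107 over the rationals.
Gal(K/Q) = Z/2Z (cyclic of order 2)

x^2 + 107 is irreducible over Q since -107 is not a rational square. The splitting field Q(sqrt(-107)) has degree 2 over Q, and its unique nontrivial automorphism is sqrt(-107) ↦ -sqrt(-107). Hence Gal(Q(sqrt(-107))/Q) = Z/2Z.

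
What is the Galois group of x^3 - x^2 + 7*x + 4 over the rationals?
Gal(K/Q) = S_3 (symmetric group of order 6)

Compute the discriminant of x^3 + (-1)*x^2 + (7)*x + (4): Δ = -2243. Since Δ is not a rational square, the Galois group is not contained in A_3; it must be the full S_3 (irreducibility of the cubic rules out anything smaller).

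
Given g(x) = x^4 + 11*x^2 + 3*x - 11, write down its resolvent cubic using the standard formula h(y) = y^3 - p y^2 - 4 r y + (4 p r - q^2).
h(y) = y^3 - 11*y^2 + 44*y - 493

Identify coefficients: p = 11, q = 3, r = -11.
Plug into h(y) = y^3 - p y^2 - 4 r y + (4 p r - q^2):
  h(y) = y^3 - (11) y^2 - 4*(-11) y + (4*(11)*(-11) - (3)^2)
       = y^3 + (-11) y^2 + (44) y + (-493).
Simplifying: h(y) = y^3 - 11*y^2 + 44*y - 493.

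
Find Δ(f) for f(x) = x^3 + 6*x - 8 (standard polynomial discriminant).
Δ = -2592

For a depressed cubic x^3 + p x + q the discriminant is Δ = -4 p^3 - 27 q^2 = -4*(6)^3 - 27*(-8)^2 = -864 - 1728 = -2592.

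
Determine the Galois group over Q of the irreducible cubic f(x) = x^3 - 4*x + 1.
Gal(K/Q) = S_3 (symmetric group of order 6)

Compute the discriminant of x^3 + (0)*x^2 + (-4)*x + (1): Δ = 229. Since Δ is not a rational square, the Galois group is not contained in A_3; it must be the full S_3 (irreducibility of the cubic rules out anything smaller).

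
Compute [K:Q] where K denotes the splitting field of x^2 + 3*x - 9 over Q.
[K:Q] = 2

The discriminant of x^2 + (3)*x + (-9) is b^2 - 4c = 9 - (-36) = 45. Since 45 is not a perfect square in Q, the polynomial is irreducible over Q. Its two roots generate a degree-2 extension, so [K:Q] = 2.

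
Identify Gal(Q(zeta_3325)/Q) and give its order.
|Gal(Q(zeta_3325)/Q)| = phi(3325) = 2160; group ≅ (Z/3325Z)^* ≅ Z/6Z × Z/18Z × Z/20Z

The n-th cyclotomic polynomial Φ_3325(x) is the minimal polynomial of zeta_3325 over Q and has degree phi(3325) = 2160. So Q(zeta_3325) is a degree-2160 Galois extension with Galois group (Z/3325Z)^*. By CRT, (Z/3325Z)^* ≅ (Z/25Z)^* × (Z/7Z)^* × (Z/19Z)^*. Each prime-power unit group is (Z/25Z)^* ≅ Z/20Z; (Z/7Z)^* ≅ Z/6Z; (Z/19Z)^* ≅ Z/18Z. Hence Gal(Q(zeta_3325)/Q) ≅ Z/6Z × Z/18Z × Z/20Z.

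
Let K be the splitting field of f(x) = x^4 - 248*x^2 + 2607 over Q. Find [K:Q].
[K:Q] = 4

f factors as (x^2 - 237)(x^2 - 11); the splitting field is K = Q(sqrt(237), sqrt(11)). Since 237, 11, and 2607 are all non-squares in Q, the three subfields Q(sqrt(237)), Q(sqrt(11)), Q(sqrt(2607)) are distinct degree-2 extensions, so [K:Q] = 4 (Klein four Galois group).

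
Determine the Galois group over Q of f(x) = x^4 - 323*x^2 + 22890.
Gal(K/Q) = V_4 (Klein four-group, Z/2Z × Z/2Z)

f factors as (x^2 - 218)(x^2 - 105), so the splitting field is K = Q(sqrt(218), sqrt(105)). The elements 218, 105, 22890 are all non-squares in Q, so sqrt(218) and sqrt(105) generate independent quadratic extensions. Thus [K:Q] = 4 and Gal(K/Q) is generated by the two order-2 automorphisms sqrt(218) ↦ -sqrt(218) and sqrt(105) ↦ -sqrt(105), giving V_4.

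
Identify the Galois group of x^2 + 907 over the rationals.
Gal(K/Q) = Z/2Z (cyclic of order 2)

x^2 + 907 is irreducible over Q since -907 is not a rational square. The splitting field Q(sqrt(-907)) has degree 2 over Q, and its unique nontrivial automorphism is sqrt(-907) ↦ -sqrt(-907). Hence Gal(Q(sqrt(-907))/Q) = Z/2Z.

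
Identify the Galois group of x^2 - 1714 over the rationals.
Gal(K/Q) = Z/2Z (cyclic of order 2)

x^2 - 1714 is irreducible over Q since 1714 is not a rational square. The splitting field Q(sqrt(1714)) has degree 2 over Q, and its unique nontrivial automorphism is sqrt(1714) ↦ -sqrt(1714). Hence Gal(Q(sqrt(1714))/Q) = Z/2Z.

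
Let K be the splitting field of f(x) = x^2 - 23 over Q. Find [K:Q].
[K:Q] = 2

The polynomial x^2 - 23 is irreducible over Q since 23 is not a perfect square. Its splitting field is Q(sqrt(23)), which has degree 2 over Q.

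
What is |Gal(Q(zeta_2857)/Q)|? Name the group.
|Gal(Q(zeta_2857)/Q)| = phi(2857) = 2856; group ≅ (Z/2857Z)^* ≅ Z/2856Z

The n-th cyclotomic polynomial Φ_2857(x) is the minimal polynomial of zeta_2857 over Q and has degree phi(2857) = 2856. So Q(zeta_2857) is a degree-2856 Galois extension with Galois group (Z/2857Z)^*. (Z/2857Z)^* is cyclic since 2857 is an odd prime power (or 4). Hence Gal(Q(zeta_2857)/Q) ≅ Z/2856Z.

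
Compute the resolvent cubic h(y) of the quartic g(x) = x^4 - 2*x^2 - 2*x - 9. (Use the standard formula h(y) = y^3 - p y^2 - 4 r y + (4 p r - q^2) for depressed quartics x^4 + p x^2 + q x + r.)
h(y) = y^3 + 2*y^2 + 36*y + 68

Identify coefficients: p = -2, q = -2, r = -9.
Plug into h(y) = y^3 - p y^2 - 4 r y + (4 p r - q^2):
  h(y) = y^3 - (-2) y^2 - 4*(-9) y + (4*(-2)*(-9) - (-2)^2)
       = y^3 + (2) y^2 + (36) y + (68).
Simplifying: h(y) = y^3 + 2*y^2 + 36*y + 68.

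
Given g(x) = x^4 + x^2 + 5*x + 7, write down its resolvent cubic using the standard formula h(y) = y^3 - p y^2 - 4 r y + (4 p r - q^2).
h(y) = y^3 - y^2 - 28*y + 3

Identify coefficients: p = 1, q = 5, r = 7.
Plug into h(y) = y^3 - p y^2 - 4 r y + (4 p r - q^2):
  h(y) = y^3 - (1) y^2 - 4*(7) y + (4*(1)*(7) - (5)^2)
       = y^3 + (-1) y^2 + (-28) y + (3).
Simplifying: h(y) = y^3 - y^2 - 28*y + 3.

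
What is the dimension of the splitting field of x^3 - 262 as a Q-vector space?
[K:Q] = 6

x^3 - 262 has one real root r = 262^(1/3) and two complex roots r*zeta_3, r*zeta_3^2 where zeta_3 = e^(2*pi*i/3). The splitting field is Q(r, zeta_3). [Q(r):Q] = 3 and [Q(zeta_3):Q] = 2 with gcd = 1, so [Q(r, zeta_3):Q] = 3 * 2 = 6.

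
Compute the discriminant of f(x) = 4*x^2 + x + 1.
Δ = -15

For a quadratic a x^2 + b x + c the discriminant is Δ = b^2 - 4ac = (1)^2 - 4*(4)*(1) = 1 - (16) = -15.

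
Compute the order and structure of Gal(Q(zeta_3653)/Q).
|Gal(Q(zeta_3653)/Q)| = phi(3653) = 3360; group ≅ (Z/3653Z)^* ≅ Z/12Z × Z/280Z

The n-th cyclotomic polynomial Φ_3653(x) is the minimal polynomial of zeta_3653 over Q and has degree phi(3653) = 3360. So Q(zeta_3653) is a degree-3360 Galois extension with Galois group (Z/3653Z)^*. By CRT, (Z/3653Z)^* ≅ (Z/13Z)^* × (Z/281Z)^*. Each prime-power unit group is (Z/13Z)^* ≅ Z/12Z; (Z/281Z)^* ≅ Z/280Z. Hence Gal(Q(zeta_3653)/Q) ≅ Z/12Z × Z/280Z.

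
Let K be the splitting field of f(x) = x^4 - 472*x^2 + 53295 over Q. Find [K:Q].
[K:Q] = 4

f factors as (x^2 - 285)(x^2 - 187); the splitting field is K = Q(sqrt(285), sqrt(187)). Since 285, 187, and 53295 are all non-squares in Q, the three subfields Q(sqrt(285)), Q(sqrt(187)), Q(sqrt(53295)) are distinct degree-2 extensions, so [K:Q] = 4 (Klein four Galois group).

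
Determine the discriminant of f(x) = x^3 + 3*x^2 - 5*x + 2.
Δ = -139

For x^3 + a x^2 + b x + c the discriminant is Δ = 18 a b c - 4 a^3 c + a^2 b^2 - 4 b^3 - 27 c^2.
Plug a = 3, b = -5, c = 2:
  18*(3)*(-5)*(2) - 4*(3)^3*(2) + (3)^2*(-5)^2 - 4*(-5)^3 - 27*(2)^2
  = -540 + (-216) + 225 + (500) + (-108)
  = -139.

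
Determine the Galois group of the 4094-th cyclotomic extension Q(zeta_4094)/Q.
|Gal(Q(zeta_4094)/Q)| = phi(4094) = 1936; group ≅ (Z/4094Z)^* ≅ Z/22Z × Z/88Z

The n-th cyclotomic polynomial Φ_4094(x) is the minimal polynomial of zeta_4094 over Q and has degree phi(4094) = 1936. So Q(zeta_4094) is a degree-1936 Galois extension with Galois group (Z/4094Z)^*. By CRT, (Z/4094Z)^* ≅ (Z/2Z)^* × (Z/23Z)^* × (Z/89Z)^*. Each prime-power unit group is (Z/2Z)^* ≅ trivial group (order 1); (Z/23Z)^* ≅ Z/22Z; (Z/89Z)^* ≅ Z/88Z. Hence Gal(Q(zeta_4094)/Q) ≅ Z/22Z × Z/88Z.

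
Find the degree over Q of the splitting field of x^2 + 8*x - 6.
[K:Q] = 2

The discriminant of x^2 + (8)*x + (-6) is b^2 - 4c = 64 - (-24) = 88. Since 88 is not a perfect square in Q, the polynomial is irreducible over Q. Its two roots generate a degree-2 extension, so [K:Q] = 2.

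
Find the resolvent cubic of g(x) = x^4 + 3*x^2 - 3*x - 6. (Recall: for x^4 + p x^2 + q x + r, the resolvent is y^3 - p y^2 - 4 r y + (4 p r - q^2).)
h(y) = y^3 - 3*y^2 + 24*y - 81

Identify coefficients: p = 3, q = -3, r = -6.
Plug into h(y) = y^3 - p y^2 - 4 r y + (4 p r - q^2):
  h(y) = y^3 - (3) y^2 - 4*(-6) y + (4*(3)*(-6) - (-3)^2)
       = y^3 + (-3) y^2 + (24) y + (-81).
Simplifying: h(y) = y^3 - 3*y^2 + 24*y - 81.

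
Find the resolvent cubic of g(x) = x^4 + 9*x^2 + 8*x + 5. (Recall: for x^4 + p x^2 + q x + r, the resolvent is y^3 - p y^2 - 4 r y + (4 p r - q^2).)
h(y) = y^3 - 9*y^2 - 20*y + 116

Identify coefficients: p = 9, q = 8, r = 5.
Plug into h(y) = y^3 - p y^2 - 4 r y + (4 p r - q^2):
  h(y) = y^3 - (9) y^2 - 4*(5) y + (4*(9)*(5) - (8)^2)
       = y^3 + (-9) y^2 + (-20) y + (116).
Simplifying: h(y) = y^3 - 9*y^2 - 20*y + 116.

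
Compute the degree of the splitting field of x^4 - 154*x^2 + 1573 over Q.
[K:Q] = 4

f factors as (x^2 - 11)(x^2 - 143); the splitting field is K = Q(sqrt(11), sqrt(143)). Since 11, 143, and 1573 are all non-squares in Q, the three subfields Q(sqrt(11)), Q(sqrt(143)), Q(sqrt(1573)) are distinct degree-2 extensions, so [K:Q] = 4 (Klein four Galois group).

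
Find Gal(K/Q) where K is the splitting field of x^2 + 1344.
Gal(K/Q) = Z/2Z (cyclic of order 2)

x^2 + 1344 is irreducible over Q since -1344 is not a rational square. The splitting field Q(sqrt(-1344)) has degree 2 over Q, and its unique nontrivial automorphism is sqrt(-1344) ↦ -sqrt(-1344). Hence Gal(Q(sqrt(-1344))/Q) = Z/2Z.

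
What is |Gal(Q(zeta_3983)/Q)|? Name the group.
|Gal(Q(zeta_3983)/Q)| = phi(3983) = 3408; group ≅ (Z/3983Z)^* ≅ Z/6Z × Z/568Z

The n-th cyclotomic polynomial Φ_3983(x) is the minimal polynomial of zeta_3983 over Q and has degree phi(3983) = 3408. So Q(zeta_3983) is a degree-3408 Galois extension with Galois group (Z/3983Z)^*. By CRT, (Z/3983Z)^* ≅ (Z/7Z)^* × (Z/569Z)^*. Each prime-power unit group is (Z/7Z)^* ≅ Z/6Z; (Z/569Z)^* ≅ Z/568Z. Hence Gal(Q(zeta_3983)/Q) ≅ Z/6Z × Z/568Z.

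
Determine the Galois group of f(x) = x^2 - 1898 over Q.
Gal(K/Q) = Z/2Z (cyclic of order 2)

x^2 - 1898 is irreducible over Q since 1898 is not a rational square. The splitting field Q(sqrt(1898)) has degree 2 over Q, and its unique nontrivial automorphism is sqrt(1898) ↦ -sqrt(1898). Hence Gal(Q(sqrt(1898))/Q) = Z/2Z.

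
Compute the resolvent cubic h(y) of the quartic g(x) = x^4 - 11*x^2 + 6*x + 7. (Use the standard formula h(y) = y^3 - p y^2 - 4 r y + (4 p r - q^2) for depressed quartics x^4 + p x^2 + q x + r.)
h(y) = y^3 + 11*y^2 - 28*y - 344

Identify coefficients: p = -11, q = 6, r = 7.
Plug into h(y) = y^3 - p y^2 - 4 r y + (4 p r - q^2):
  h(y) = y^3 - (-11) y^2 - 4*(7) y + (4*(-11)*(7) - (6)^2)
       = y^3 + (11) y^2 + (-28) y + (-344).
Simplifying: h(y) = y^3 + 11*y^2 - 28*y - 344.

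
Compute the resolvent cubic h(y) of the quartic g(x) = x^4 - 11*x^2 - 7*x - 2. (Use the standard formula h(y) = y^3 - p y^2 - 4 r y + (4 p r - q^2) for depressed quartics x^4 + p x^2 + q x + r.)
h(y) = y^3 + 11*y^2 + 8*y + 39

Identify coefficients: p = -11, q = -7, r = -2.
Plug into h(y) = y^3 - p y^2 - 4 r y + (4 p r - q^2):
  h(y) = y^3 - (-11) y^2 - 4*(-2) y + (4*(-11)*(-2) - (-7)^2)
       = y^3 + (11) y^2 + (8) y + (39).
Simplifying: h(y) = y^3 + 11*y^2 + 8*y + 39.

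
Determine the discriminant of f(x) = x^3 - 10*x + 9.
Δ = 1813

For a depressed cubic x^3 + p x + q the discriminant is Δ = -4 p^3 - 27 q^2 = -4*(-10)^3 - 27*(9)^2 = 4000 - 2187 = 1813.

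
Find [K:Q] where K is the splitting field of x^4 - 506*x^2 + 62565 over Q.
[K:Q] = 4

f factors as (x^2 - 291)(x^2 - 215); the splitting field is K = Q(sqrt(291), sqrt(215)). Since 291, 215, and 62565 are all non-squares in Q, the three subfields Q(sqrt(291)), Q(sqrt(215)), Q(sqrt(62565)) are distinct degree-2 extensions, so [K:Q] = 4 (Klein four Galois group).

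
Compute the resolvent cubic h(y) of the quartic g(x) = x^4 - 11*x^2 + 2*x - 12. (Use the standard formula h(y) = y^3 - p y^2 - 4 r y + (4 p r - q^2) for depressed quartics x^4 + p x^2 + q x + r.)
h(y) = y^3 + 11*y^2 + 48*y + 524

Identify coefficients: p = -11, q = 2, r = -12.
Plug into h(y) = y^3 - p y^2 - 4 r y + (4 p r - q^2):
  h(y) = y^3 - (-11) y^2 - 4*(-12) y + (4*(-11)*(-12) - (2)^2)
       = y^3 + (11) y^2 + (48) y + (524).
Simplifying: h(y) = y^3 + 11*y^2 + 48*y + 524.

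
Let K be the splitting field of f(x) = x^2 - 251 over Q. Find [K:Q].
[K:Q] = 2

The polynomial x^2 - 251 is irreducible over Q since 251 is not a perfect square. Its splitting field is Q(sqrt(251)), which has degree 2 over Q.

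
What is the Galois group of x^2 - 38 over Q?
Gal(K/Q) = Z/2Z (cyclic of order 2)

x^2 - 38 is irreducible over Q since 38 is not a rational square. The splitting field Q(sqrt(38)) has degree 2 over Q, and its unique nontrivial automorphism is sqrt(38) ↦ -sqrt(38). Hence Gal(Q(sqrt(38))/Q) = Z/2Z.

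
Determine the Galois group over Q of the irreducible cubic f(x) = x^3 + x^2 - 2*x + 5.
Gal(K/Q) = S_3 (symmetric group of order 6)

Compute the discriminant of x^3 + (1)*x^2 + (-2)*x + (5): Δ = -839. Since Δ is not a rational square, the Galois group is not contained in A_3; it must be the full S_3 (irreducibility of the cubic rules out anything smaller).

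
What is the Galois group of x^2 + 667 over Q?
Gal(K/Q) = Z/2Z (cyclic of order 2)

x^2 + 667 is irreducible over Q since -667 is not a rational square. The splitting field Q(sqrt(-667)) has degree 2 over Q, and its unique nontrivial automorphism is sqrt(-667) ↦ -sqrt(-667). Hence Gal(Q(sqrt(-667))/Q) = Z/2Z.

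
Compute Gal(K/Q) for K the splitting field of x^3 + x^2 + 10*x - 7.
Gal(K/Q) = S_3 (symmetric group of order 6)

Compute the discriminant of x^3 + (1)*x^2 + (10)*x + (-7): Δ = -6455. Since Δ is not a rational square, the Galois group is not contained in A_3; it must be the full S_3 (irreducibility of the cubic rules out anything smaller).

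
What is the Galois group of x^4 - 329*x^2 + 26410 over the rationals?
Gal(K/Q) = V_4 (Klein four-group, Z/2Z × Z/2Z)

f factors as (x^2 - 139)(x^2 - 190), so the splitting field is K = Q(sqrt(139), sqrt(190)). The elements 139, 190, 26410 are all non-squares in Q, so sqrt(139) and sqrt(190) generate independent quadratic extensions. Thus [K:Q] = 4 and Gal(K/Q) is generated by the two order-2 automorphisms sqrt(139) ↦ -sqrt(139) and sqrt(190) ↦ -sqrt(190), giving V_4.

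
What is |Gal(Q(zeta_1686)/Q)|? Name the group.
|Gal(Q(zeta_1686)/Q)| = phi(1686) = 560; group ≅ (Z/1686Z)^* ≅ Z/2Z × Z/280Z

The n-th cyclotomic polynomial Φ_1686(x) is the minimal polynomial of zeta_1686 over Q and has degree phi(1686) = 560. So Q(zeta_1686) is a degree-560 Galois extension with Galois group (Z/1686Z)^*. By CRT, (Z/1686Z)^* ≅ (Z/2Z)^* × (Z/3Z)^* × (Z/281Z)^*. Each prime-power unit group is (Z/2Z)^* ≅ trivial group (order 1); (Z/3Z)^* ≅ Z/2Z; (Z/281Z)^* ≅ Z/280Z. Hence Gal(Q(zeta_1686)/Q) ≅ Z/2Z × Z/280Z.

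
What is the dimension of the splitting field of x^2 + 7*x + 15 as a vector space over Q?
[K:Q] = 2

The discriminant of x^2 + (7)*x + (15) is b^2 - 4c = 49 - (60) = -11. Since -11 is not a perfect square in Q, the polynomial is irreducible over Q. Its two roots generate a degree-2 extension, so [K:Q] = 2.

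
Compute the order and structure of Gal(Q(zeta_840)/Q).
|Gal(Q(zeta_840)/Q)| = phi(840) = 192; group ≅ (Z/840Z)^* ≅ Z/2Z × Z/2Z × Z/2Z × Z/4Z × Z/6Z

The n-th cyclotomic polynomial Φ_840(x) is the minimal polynomial of zeta_840 over Q and has degree phi(840) = 192. So Q(zeta_840) is a degree-192 Galois extension with Galois group (Z/840Z)^*. By CRT, (Z/840Z)^* ≅ (Z/8Z)^* × (Z/3Z)^* × (Z/5Z)^* × (Z/7Z)^*. Each prime-power unit group is (Z/8Z)^* ≅ Z/2Z × Z/2Z; (Z/3Z)^* ≅ Z/2Z; (Z/5Z)^* ≅ Z/4Z; (Z/7Z)^* ≅ Z/6Z. Hence Gal(Q(zeta_840)/Q) ≅ Z/2Z × Z/2Z × Z/2Z × Z/4Z × Z/6Z.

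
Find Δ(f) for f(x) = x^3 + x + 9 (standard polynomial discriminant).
Δ = -2191

For a depressed cubic x^3 + p x + q the discriminant is Δ = -4 p^3 - 27 q^2 = -4*(1)^3 - 27*(9)^2 = -4 - 2187 = -2191.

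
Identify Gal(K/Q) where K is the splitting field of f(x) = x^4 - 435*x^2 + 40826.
Gal(K/Q) = V_4 (Klein four-group, Z/2Z × Z/2Z)

f factors as (x^2 - 137)(x^2 - 298), so the splitting field is K = Q(sqrt(137), sqrt(298)). The elements 137, 298, 40826 are all non-squares in Q, so sqrt(137) and sqrt(298) generate independent quadratic extensions. Thus [K:Q] = 4 and Gal(K/Q) is generated by the two order-2 automorphisms sqrt(137) ↦ -sqrt(137) and sqrt(298) ↦ -sqrt(298), giving V_4.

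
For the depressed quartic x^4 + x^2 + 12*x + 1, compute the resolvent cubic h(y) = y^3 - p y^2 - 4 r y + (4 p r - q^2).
h(y) = y^3 - y^2 - 4*y - 140

Identify coefficients: p = 1, q = 12, r = 1.
Plug into h(y) = y^3 - p y^2 - 4 r y + (4 p r - q^2):
  h(y) = y^3 - (1) y^2 - 4*(1) y + (4*(1)*(1) - (12)^2)
       = y^3 + (-1) y^2 + (-4) y + (-140).
Simplifying: h(y) = y^3 - y^2 - 4*y - 140.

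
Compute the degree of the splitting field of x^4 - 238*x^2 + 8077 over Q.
[K:Q] = 4

f factors as (x^2 - 41)(x^2 - 197); the splitting field is K = Q(sqrt(41), sqrt(197)). Since 41, 197, and 8077 are all non-squares in Q, the three subfields Q(sqrt(41)), Q(sqrt(197)), Q(sqrt(8077)) are distinct degree-2 extensions, so [K:Q] = 4 (Klein four Galois group).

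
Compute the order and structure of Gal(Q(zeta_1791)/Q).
|Gal(Q(zeta_1791)/Q)| = phi(1791) = 1188; group ≅ (Z/1791Z)^* ≅ Z/6Z × Z/198Z

The n-th cyclotomic polynomial Φ_1791(x) is the minimal polynomial of zeta_1791 over Q and has degree phi(1791) = 1188. So Q(zeta_1791) is a degree-1188 Galois extension with Galois group (Z/1791Z)^*. By CRT, (Z/1791Z)^* ≅ (Z/9Z)^* × (Z/199Z)^*. Each prime-power unit group is (Z/9Z)^* ≅ Z/6Z; (Z/199Z)^* ≅ Z/198Z. Hence Gal(Q(zeta_1791)/Q) ≅ Z/6Z × Z/198Z.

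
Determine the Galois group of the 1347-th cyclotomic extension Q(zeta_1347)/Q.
|Gal(Q(zeta_1347)/Q)| = phi(1347) = 896; group ≅ (Z/1347Z)^* ≅ Z/2Z × Z/448Z

The n-th cyclotomic polynomial Φ_1347(x) is the minimal polynomial of zeta_1347 over Q and has degree phi(1347) = 896. So Q(zeta_1347) is a degree-896 Galois extension with Galois group (Z/1347Z)^*. By CRT, (Z/1347Z)^* ≅ (Z/3Z)^* × (Z/449Z)^*. Each prime-power unit group is (Z/3Z)^* ≅ Z/2Z; (Z/449Z)^* ≅ Z/448Z. Hence Gal(Q(zeta_1347)/Q) ≅ Z/2Z × Z/448Z.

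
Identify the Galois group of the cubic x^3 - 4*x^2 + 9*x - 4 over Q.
Gal(K/Q) = S_3 (symmetric group of order 6)

Compute the discriminant of x^3 + (-4)*x^2 + (9)*x + (-4): Δ = -484. Since Δ is not a rational square, the Galois group is not contained in A_3; it must be the full S_3 (irreducibility of the cubic rules out anything smaller).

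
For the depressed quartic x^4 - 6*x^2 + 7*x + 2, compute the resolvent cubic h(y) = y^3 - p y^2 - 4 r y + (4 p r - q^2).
h(y) = y^3 + 6*y^2 - 8*y - 97

Identify coefficients: p = -6, q = 7, r = 2.
Plug into h(y) = y^3 - p y^2 - 4 r y + (4 p r - q^2):
  h(y) = y^3 - (-6) y^2 - 4*(2) y + (4*(-6)*(2) - (7)^2)
       = y^3 + (6) y^2 + (-8) y + (-97).
Simplifying: h(y) = y^3 + 6*y^2 - 8*y - 97.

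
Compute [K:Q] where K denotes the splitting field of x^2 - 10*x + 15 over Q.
[K:Q] = 2

The discriminant of x^2 + (-10)*x + (15) is b^2 - 4c = 100 - (60) = 40. Since 40 is not a perfect square in Q, the polynomial is irreducible over Q. Its two roots generate a degree-2 extension, so [K:Q] = 2.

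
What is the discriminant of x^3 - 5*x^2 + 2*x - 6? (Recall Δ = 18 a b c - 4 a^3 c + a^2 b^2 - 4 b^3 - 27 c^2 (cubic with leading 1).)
Δ = -2824

For x^3 + a x^2 + b x + c the discriminant is Δ = 18 a b c - 4 a^3 c + a^2 b^2 - 4 b^3 - 27 c^2.
Plug a = -5, b = 2, c = -6:
  18*(-5)*(2)*(-6) - 4*(-5)^3*(-6) + (-5)^2*(2)^2 - 4*(2)^3 - 27*(-6)^2
  = 1080 + (-3000) + 100 + (-32) + (-972)
  = -2824.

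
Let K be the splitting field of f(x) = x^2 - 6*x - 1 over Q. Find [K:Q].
[K:Q] = 2

The discriminant of x^2 + (-6)*x + (-1) is b^2 - 4c = 36 - (-4) = 40. Since 40 is not a perfect square in Q, the polynomial is irreducible over Q. Its two roots generate a degree-2 extension, so [K:Q] = 2.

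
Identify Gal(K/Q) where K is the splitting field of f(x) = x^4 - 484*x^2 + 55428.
Gal(K/Q) = V_4 (Klein four-group, Z/2Z × Z/2Z)

f factors as (x^2 - 186)(x^2 - 298), so the splitting field is K = Q(sqrt(186), sqrt(298)). The elements 186, 298, 55428 are all non-squares in Q, so sqrt(186) and sqrt(298) generate independent quadratic extensions. Thus [K:Q] = 4 and Gal(K/Q) is generated by the two order-2 automorphisms sqrt(186) ↦ -sqrt(186) and sqrt(298) ↦ -sqrt(298), giving V_4.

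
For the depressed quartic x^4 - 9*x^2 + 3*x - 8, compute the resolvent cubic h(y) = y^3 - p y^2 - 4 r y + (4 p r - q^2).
h(y) = y^3 + 9*y^2 + 32*y + 279

Identify coefficients: p = -9, q = 3, r = -8.
Plug into h(y) = y^3 - p y^2 - 4 r y + (4 p r - q^2):
  h(y) = y^3 - (-9) y^2 - 4*(-8) y + (4*(-9)*(-8) - (3)^2)
       = y^3 + (9) y^2 + (32) y + (279).
Simplifying: h(y) = y^3 + 9*y^2 + 32*y + 279.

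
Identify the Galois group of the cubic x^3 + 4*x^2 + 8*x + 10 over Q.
Gal(K/Q) = S_3 (symmetric group of order 6)

Compute the discriminant of x^3 + (4)*x^2 + (8)*x + (10): Δ = -524. Since Δ is not a rational square, the Galois group is not contained in A_3; it must be the full S_3 (irreducibility of the cubic rules out anything smaller).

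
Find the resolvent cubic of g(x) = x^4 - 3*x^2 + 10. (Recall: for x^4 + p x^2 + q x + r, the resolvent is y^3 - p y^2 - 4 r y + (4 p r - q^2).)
h(y) = y^3 + 3*y^2 - 40*y - 120

Identify coefficients: p = -3, q = 0, r = 10.
Plug into h(y) = y^3 - p y^2 - 4 r y + (4 p r - q^2):
  h(y) = y^3 - (-3) y^2 - 4*(10) y + (4*(-3)*(10) - (0)^2)
       = y^3 + (3) y^2 + (-40) y + (-120).
Simplifying: h(y) = y^3 + 3*y^2 - 40*y - 120.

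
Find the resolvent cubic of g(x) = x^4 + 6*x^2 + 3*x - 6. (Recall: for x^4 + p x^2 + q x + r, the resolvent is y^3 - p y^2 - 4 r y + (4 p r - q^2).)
h(y) = y^3 - 6*y^2 + 24*y - 153

Identify coefficients: p = 6, q = 3, r = -6.
Plug into h(y) = y^3 - p y^2 - 4 r y + (4 p r - q^2):
  h(y) = y^3 - (6) y^2 - 4*(-6) y + (4*(6)*(-6) - (3)^2)
       = y^3 + (-6) y^2 + (24) y + (-153).
Simplifying: h(y) = y^3 - 6*y^2 + 24*y - 153.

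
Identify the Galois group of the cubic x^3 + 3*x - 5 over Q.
Gal(K/Q) = S_3 (symmetric group of order 6)

Compute the discriminant of x^3 + (0)*x^2 + (3)*x + (-5): Δ = -783. Since Δ is not a rational square, the Galois group is not contained in A_3; it must be the full S_3 (irreducibility of the cubic rules out anything smaller).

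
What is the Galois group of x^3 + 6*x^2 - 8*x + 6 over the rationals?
Gal(K/Q) = S_3 (symmetric group of order 6)

Compute the discriminant of x^3 + (6)*x^2 + (-8)*x + (6): Δ = -6988. Since Δ is not a rational square, the Galois group is not contained in A_3; it must be the full S_3 (irreducibility of the cubic rules out anything smaller).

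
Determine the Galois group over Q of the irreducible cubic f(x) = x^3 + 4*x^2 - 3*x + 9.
Gal(K/Q) = S_3 (symmetric group of order 6)

Compute the discriminant of x^3 + (4)*x^2 + (-3)*x + (9): Δ = -6183. Since Δ is not a rational square, the Galois group is not contained in A_3; it must be the full S_3 (irreducibility of the cubic rules out anything smaller).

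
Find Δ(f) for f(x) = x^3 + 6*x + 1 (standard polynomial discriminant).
Δ = -891

For a depressed cubic x^3 + p x + q the discriminant is Δ = -4 p^3 - 27 q^2 = -4*(6)^3 - 27*(1)^2 = -864 - 27 = -891.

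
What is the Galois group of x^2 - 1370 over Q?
Gal(K/Q) = Z/2Z (cyclic of order 2)

x^2 - 1370 is irreducible over Q since 1370 is not a rational square. The splitting field Q(sqrt(1370)) has degree 2 over Q, and its unique nontrivial automorphism is sqrt(1370) ↦ -sqrt(1370). Hence Gal(Q(sqrt(1370))/Q) = Z/2Z.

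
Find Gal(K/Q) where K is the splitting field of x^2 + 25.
Gal(K/Q) = Z/2Z (cyclic of order 2)

x^2 + 25 is irreducible over Q since -25 is not a rational square. The splitting field Q(sqrt(-25)) has degree 2 over Q, and its unique nontrivial automorphism is sqrt(-25) ↦ -sqrt(-25). Hence Gal(Q(sqrt(-25))/Q) = Z/2Z.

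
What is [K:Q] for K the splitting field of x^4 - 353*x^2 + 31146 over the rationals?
[K:Q] = 4

f factors as (x^2 - 174)(x^2 - 179); the splitting field is K = Q(sqrt(174), sqrt(179)). Since 174, 179, and 31146 are all non-squares in Q, the three subfields Q(sqrt(174)), Q(sqrt(179)), Q(sqrt(31146)) are distinct degree-2 extensions, so [K:Q] = 4 (Klein four Galois group).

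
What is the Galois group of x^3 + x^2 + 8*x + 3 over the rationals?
Gal(K/Q) = S_3 (symmetric group of order 6)

Compute the discriminant of x^3 + (1)*x^2 + (8)*x + (3): Δ = -1807. Since Δ is not a rational square, the Galois group is not contained in A_3; it must be the full S_3 (irreducibility of the cubic rules out anything smaller).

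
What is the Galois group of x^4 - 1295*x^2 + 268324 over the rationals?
Gal(K/Q) = Z/2Z (cyclic of order 2)

f factors as (x^2 - 1036)(x^2 - 259), so the splitting field is K = Q(sqrt(1036), sqrt(259)). The squarefree part of 1036 is 259 and the squarefree part of 259 is also 259, so sqrt(1036) and sqrt(259) are both rational multiples of sqrt(259). Hence Q(sqrt(1036)) = Q(sqrt(259)) = Q(sqrt(259)), and the splitting field collapses to a single degree-2 extension with Galois group Z/2Z.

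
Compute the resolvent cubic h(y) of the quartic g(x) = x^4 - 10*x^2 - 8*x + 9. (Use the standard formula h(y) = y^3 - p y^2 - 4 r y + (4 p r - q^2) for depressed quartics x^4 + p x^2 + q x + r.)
h(y) = y^3 + 10*y^2 - 36*y - 424

Identify coefficients: p = -10, q = -8, r = 9.
Plug into h(y) = y^3 - p y^2 - 4 r y + (4 p r - q^2):
  h(y) = y^3 - (-10) y^2 - 4*(9) y + (4*(-10)*(9) - (-8)^2)
       = y^3 + (10) y^2 + (-36) y + (-424).
Simplifying: h(y) = y^3 + 10*y^2 - 36*y - 424.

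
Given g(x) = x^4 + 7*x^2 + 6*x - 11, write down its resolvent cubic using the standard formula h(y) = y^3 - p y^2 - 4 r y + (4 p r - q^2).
h(y) = y^3 - 7*y^2 + 44*y - 344

Identify coefficients: p = 7, q = 6, r = -11.
Plug into h(y) = y^3 - p y^2 - 4 r y + (4 p r - q^2):
  h(y) = y^3 - (7) y^2 - 4*(-11) y + (4*(7)*(-11) - (6)^2)
       = y^3 + (-7) y^2 + (44) y + (-344).
Simplifying: h(y) = y^3 - 7*y^2 + 44*y - 344.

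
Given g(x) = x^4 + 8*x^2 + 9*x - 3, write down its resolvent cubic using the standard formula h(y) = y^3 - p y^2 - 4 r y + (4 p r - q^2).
h(y) = y^3 - 8*y^2 + 12*y - 177

Identify coefficients: p = 8, q = 9, r = -3.
Plug into h(y) = y^3 - p y^2 - 4 r y + (4 p r - q^2):
  h(y) = y^3 - (8) y^2 - 4*(-3) y + (4*(8)*(-3) - (9)^2)
       = y^3 + (-8) y^2 + (12) y + (-177).
Simplifying: h(y) = y^3 - 8*y^2 + 12*y - 177.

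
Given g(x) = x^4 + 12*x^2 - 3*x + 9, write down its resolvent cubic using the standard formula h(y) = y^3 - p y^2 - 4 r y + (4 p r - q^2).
h(y) = y^3 - 12*y^2 - 36*y + 423

Identify coefficients: p = 12, q = -3, r = 9.
Plug into h(y) = y^3 - p y^2 - 4 r y + (4 p r - q^2):
  h(y) = y^3 - (12) y^2 - 4*(9) y + (4*(12)*(9) - (-3)^2)
       = y^3 + (-12) y^2 + (-36) y + (423).
Simplifying: h(y) = y^3 - 12*y^2 - 36*y + 423.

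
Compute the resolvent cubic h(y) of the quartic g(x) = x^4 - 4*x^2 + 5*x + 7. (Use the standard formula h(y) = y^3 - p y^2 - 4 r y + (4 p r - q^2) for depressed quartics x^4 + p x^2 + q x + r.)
h(y) = y^3 + 4*y^2 - 28*y - 137

Identify coefficients: p = -4, q = 5, r = 7.
Plug into h(y) = y^3 - p y^2 - 4 r y + (4 p r - q^2):
  h(y) = y^3 - (-4) y^2 - 4*(7) y + (4*(-4)*(7) - (5)^2)
       = y^3 + (4) y^2 + (-28) y + (-137).
Simplifying: h(y) = y^3 + 4*y^2 - 28*y - 137.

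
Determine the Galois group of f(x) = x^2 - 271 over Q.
Gal(K/Q) = Z/2Z (cyclic of order 2)

x^2 - 271 is irreducible over Q since 271 is not a rational square. The splitting field Q(sqrt(271)) has degree 2 over Q, and its unique nontrivial automorphism is sqrt(271) ↦ -sqrt(271). Hence Gal(Q(sqrt(271))/Q) = Z/2Z.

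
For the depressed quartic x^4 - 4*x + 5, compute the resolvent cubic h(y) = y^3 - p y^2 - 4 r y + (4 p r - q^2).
h(y) = y^3 - 20*y - 16

Identify coefficients: p = 0, q = -4, r = 5.
Plug into h(y) = y^3 - p y^2 - 4 r y + (4 p r - q^2):
  h(y) = y^3 - (0) y^2 - 4*(5) y + (4*(0)*(5) - (-4)^2)
       = y^3 + (0) y^2 + (-20) y + (-16).
Simplifying: h(y) = y^3 - 20*y - 16.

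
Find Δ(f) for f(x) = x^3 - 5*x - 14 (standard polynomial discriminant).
Δ = -4792

For a depressed cubic x^3 + p x + q the discriminant is Δ = -4 p^3 - 27 q^2 = -4*(-5)^3 - 27*(-14)^2 = 500 - 5292 = -4792.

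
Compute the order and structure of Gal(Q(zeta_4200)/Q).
|Gal(Q(zeta_4200)/Q)| = phi(4200) = 960; group ≅ (Z/4200Z)^* ≅ Z/2Z × Z/2Z × Z/2Z × Z/6Z × Z/20Z

The n-th cyclotomic polynomial Φ_4200(x) is the minimal polynomial of zeta_4200 over Q and has degree phi(4200) = 960. So Q(zeta_4200) is a degree-960 Galois extension with Galois group (Z/4200Z)^*. By CRT, (Z/4200Z)^* ≅ (Z/8Z)^* × (Z/3Z)^* × (Z/25Z)^* × (Z/7Z)^*. Each prime-power unit group is (Z/8Z)^* ≅ Z/2Z × Z/2Z; (Z/3Z)^* ≅ Z/2Z; (Z/25Z)^* ≅ Z/20Z; (Z/7Z)^* ≅ Z/6Z. Hence Gal(Q(zeta_4200)/Q) ≅ Z/2Z × Z/2Z × Z/2Z × Z/6Z × Z/20Z.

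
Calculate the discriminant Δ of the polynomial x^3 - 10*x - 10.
Δ = 1300

For a depressed cubic x^3 + p x + q the discriminant is Δ = -4 p^3 - 27 q^2 = -4*(-10)^3 - 27*(-10)^2 = 4000 - 2700 = 1300.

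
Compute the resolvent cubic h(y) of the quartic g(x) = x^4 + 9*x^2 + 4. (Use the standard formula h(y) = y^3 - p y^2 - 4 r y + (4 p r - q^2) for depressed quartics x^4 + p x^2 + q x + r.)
h(y) = y^3 - 9*y^2 - 16*y + 144

Identify coefficients: p = 9, q = 0, r = 4.
Plug into h(y) = y^3 - p y^2 - 4 r y + (4 p r - q^2):
  h(y) = y^3 - (9) y^2 - 4*(4) y + (4*(9)*(4) - (0)^2)
       = y^3 + (-9) y^2 + (-16) y + (144).
Simplifying: h(y) = y^3 - 9*y^2 - 16*y + 144.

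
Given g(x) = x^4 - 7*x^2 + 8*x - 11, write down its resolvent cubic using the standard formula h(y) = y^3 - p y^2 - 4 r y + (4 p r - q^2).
h(y) = y^3 + 7*y^2 + 44*y + 244

Identify coefficients: p = -7, q = 8, r = -11.
Plug into h(y) = y^3 - p y^2 - 4 r y + (4 p r - q^2):
  h(y) = y^3 - (-7) y^2 - 4*(-11) y + (4*(-7)*(-11) - (8)^2)
       = y^3 + (7) y^2 + (44) y + (244).
Simplifying: h(y) = y^3 + 7*y^2 + 44*y + 244.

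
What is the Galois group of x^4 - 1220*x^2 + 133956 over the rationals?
Gal(K/Q) = Z/2Z (cyclic of order 2)

f factors as (x^2 - 1098)(x^2 - 122), so the splitting field is K = Q(sqrt(1098), sqrt(122)). The squarefree part of 1098 is 122 and the squarefree part of 122 is also 122, so sqrt(1098) and sqrt(122) are both rational multiples of sqrt(122). Hence Q(sqrt(1098)) = Q(sqrt(122)) = Q(sqrt(122)), and the splitting field collapses to a single degree-2 extension with Galois group Z/2Z.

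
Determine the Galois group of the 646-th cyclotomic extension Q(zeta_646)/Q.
|Gal(Q(zeta_646)/Q)| = phi(646) = 288; group ≅ (Z/646Z)^* ≅ Z/16Z × Z/18Z

The n-th cyclotomic polynomial Φ_646(x) is the minimal polynomial of zeta_646 over Q and has degree phi(646) = 288. So Q(zeta_646) is a degree-288 Galois extension with Galois group (Z/646Z)^*. By CRT, (Z/646Z)^* ≅ (Z/2Z)^* × (Z/17Z)^* × (Z/19Z)^*. Each prime-power unit group is (Z/2Z)^* ≅ trivial group (order 1); (Z/17Z)^* ≅ Z/16Z; (Z/19Z)^* ≅ Z/18Z. Hence Gal(Q(zeta_646)/Q) ≅ Z/16Z × Z/18Z.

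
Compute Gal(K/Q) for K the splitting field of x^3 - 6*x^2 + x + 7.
Gal(K/Q) = S_3 (symmetric group of order 6)

Compute the discriminant of x^3 + (-6)*x^2 + (1)*x + (7): Δ = 4001. Since Δ is not a rational square, the Galois group is not contained in A_3; it must be the full S_3 (irreducibility of the cubic rules out anything smaller).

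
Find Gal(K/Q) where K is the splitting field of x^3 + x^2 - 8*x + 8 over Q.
Gal(K/Q) = S_3 (symmetric group of order 6)

Compute the discriminant of x^3 + (1)*x^2 + (-8)*x + (8): Δ = -800. Since Δ is not a rational square, the Galois group is not contained in A_3; it must be the full S_3 (irreducibility of the cubic rules out anything smaller).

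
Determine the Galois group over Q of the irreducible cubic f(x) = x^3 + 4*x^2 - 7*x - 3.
Gal(K/Q) = S_3 (symmetric group of order 6)

Compute the discriminant of x^3 + (4)*x^2 + (-7)*x + (-3): Δ = 4193. Since Δ is not a rational square, the Galois group is not contained in A_3; it must be the full S_3 (irreducibility of the cubic rules out anything smaller).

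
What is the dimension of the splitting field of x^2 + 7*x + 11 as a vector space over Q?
[K:Q] = 2

The discriminant of x^2 + (7)*x + (11) is b^2 - 4c = 49 - (44) = 5. Since 5 is not a perfect square in Q, the polynomial is irreducible over Q. Its two roots generate a degree-2 extension, so [K:Q] = 2.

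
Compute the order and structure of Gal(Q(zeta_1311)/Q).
|Gal(Q(zeta_1311)/Q)| = phi(1311) = 792; group ≅ (Z/1311Z)^* ≅ Z/2Z × Z/18Z × Z/22Z

The n-th cyclotomic polynomial Φ_1311(x) is the minimal polynomial of zeta_1311 over Q and has degree phi(1311) = 792. So Q(zeta_1311) is a degree-792 Galois extension with Galois group (Z/1311Z)^*. By CRT, (Z/1311Z)^* ≅ (Z/3Z)^* × (Z/19Z)^* × (Z/23Z)^*. Each prime-power unit group is (Z/3Z)^* ≅ Z/2Z; (Z/19Z)^* ≅ Z/18Z; (Z/23Z)^* ≅ Z/22Z. Hence Gal(Q(zeta_1311)/Q) ≅ Z/2Z × Z/18Z × Z/22Z.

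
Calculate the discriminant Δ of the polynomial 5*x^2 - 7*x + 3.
Δ = -11

For a quadratic a x^2 + b x + c the discriminant is Δ = b^2 - 4ac = (-7)^2 - 4*(5)*(3) = 49 - (60) = -11.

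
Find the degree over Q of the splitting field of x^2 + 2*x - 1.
[K:Q] = 2

The discriminant of x^2 + (2)*x + (-1) is b^2 - 4c = 4 - (-4) = 8. Since 8 is not a perfect square in Q, the polynomial is irreducible over Q. Its two roots generate a degree-2 extension, so [K:Q] = 2.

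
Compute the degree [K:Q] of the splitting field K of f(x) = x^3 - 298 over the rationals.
[K:Q] = 6

x^3 - 298 has one real root r = 298^(1/3) and two complex roots r*zeta_3, r*zeta_3^2 where zeta_3 = e^(2*pi*i/3). The splitting field is Q(r, zeta_3). [Q(r):Q] = 3 and [Q(zeta_3):Q] = 2 with gcd = 1, so [Q(r, zeta_3):Q] = 3 * 2 = 6.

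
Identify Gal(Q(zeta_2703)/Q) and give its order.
|Gal(Q(zeta_2703)/Q)| = phi(2703) = 1664; group ≅ (Z/2703Z)^* ≅ Z/2Z × Z/16Z × Z/52Z

The n-th cyclotomic polynomial Φ_2703(x) is the minimal polynomial of zeta_2703 over Q and has degree phi(2703) = 1664. So Q(zeta_2703) is a degree-1664 Galois extension with Galois group (Z/2703Z)^*. By CRT, (Z/2703Z)^* ≅ (Z/3Z)^* × (Z/17Z)^* × (Z/53Z)^*. Each prime-power unit group is (Z/3Z)^* ≅ Z/2Z; (Z/17Z)^* ≅ Z/16Z; (Z/53Z)^* ≅ Z/52Z. Hence Gal(Q(zeta_2703)/Q) ≅ Z/2Z × Z/16Z × Z/52Z.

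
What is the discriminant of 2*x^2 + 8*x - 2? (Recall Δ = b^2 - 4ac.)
Δ = 80

For a quadratic a x^2 + b x + c the discriminant is Δ = b^2 - 4ac = (8)^2 - 4*(2)*(-2) = 64 - (-16) = 80.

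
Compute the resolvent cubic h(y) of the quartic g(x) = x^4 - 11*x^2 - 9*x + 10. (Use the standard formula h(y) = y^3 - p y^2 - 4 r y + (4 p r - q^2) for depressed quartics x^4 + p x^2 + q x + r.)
h(y) = y^3 + 11*y^2 - 40*y - 521

Identify coefficients: p = -11, q = -9, r = 10.
Plug into h(y) = y^3 - p y^2 - 4 r y + (4 p r - q^2):
  h(y) = y^3 - (-11) y^2 - 4*(10) y + (4*(-11)*(10) - (-9)^2)
       = y^3 + (11) y^2 + (-40) y + (-521).
Simplifying: h(y) = y^3 + 11*y^2 - 40*y - 521.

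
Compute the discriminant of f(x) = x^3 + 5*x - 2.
Δ = -608

For a depressed cubic x^3 + p x + q the discriminant is Δ = -4 p^3 - 27 q^2 = -4*(5)^3 - 27*(-2)^2 = -500 - 108 = -608.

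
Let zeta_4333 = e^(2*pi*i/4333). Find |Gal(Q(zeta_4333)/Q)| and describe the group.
|Gal(Q(zeta_4333)/Q)| = phi(4333) = 3708; group ≅ (Z/4333Z)^* ≅ Z/6Z × Z/618Z

The n-th cyclotomic polynomial Φ_4333(x) is the minimal polynomial of zeta_4333 over Q and has degree phi(4333) = 3708. So Q(zeta_4333) is a degree-3708 Galois extension with Galois group (Z/4333Z)^*. By CRT, (Z/4333Z)^* ≅ (Z/7Z)^* × (Z/619Z)^*. Each prime-power unit group is (Z/7Z)^* ≅ Z/6Z; (Z/619Z)^* ≅ Z/618Z. Hence Gal(Q(zeta_4333)/Q) ≅ Z/6Z × Z/618Z.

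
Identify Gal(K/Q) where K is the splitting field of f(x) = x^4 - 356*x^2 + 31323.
Gal(K/Q) = V_4 (Klein four-group, Z/2Z × Z/2Z)

f factors as (x^2 - 159)(x^2 - 197), so the splitting field is K = Q(sqrt(159), sqrt(197)). The elements 159, 197, 31323 are all non-squares in Q, so sqrt(159) and sqrt(197) generate independent quadratic extensions. Thus [K:Q] = 4 and Gal(K/Q) is generated by the two order-2 automorphisms sqrt(159) ↦ -sqrt(159) and sqrt(197) ↦ -sqrt(197), giving V_4.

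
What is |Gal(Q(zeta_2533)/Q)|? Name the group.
|Gal(Q(zeta_2533)/Q)| = phi(2533) = 2368; group ≅ (Z/2533Z)^* ≅ Z/16Z × Z/148Z

The n-th cyclotomic polynomial Φ_2533(x) is the minimal polynomial of zeta_2533 over Q and has degree phi(2533) = 2368. So Q(zeta_2533) is a degree-2368 Galois extension with Galois group (Z/2533Z)^*. By CRT, (Z/2533Z)^* ≅ (Z/17Z)^* × (Z/149Z)^*. Each prime-power unit group is (Z/17Z)^* ≅ Z/16Z; (Z/149Z)^* ≅ Z/148Z. Hence Gal(Q(zeta_2533)/Q) ≅ Z/16Z × Z/148Z.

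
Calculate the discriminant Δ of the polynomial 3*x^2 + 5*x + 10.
Δ = -95

For a quadratic a x^2 + b x + c the discriminant is Δ = b^2 - 4ac = (5)^2 - 4*(3)*(10) = 25 - (120) = -95.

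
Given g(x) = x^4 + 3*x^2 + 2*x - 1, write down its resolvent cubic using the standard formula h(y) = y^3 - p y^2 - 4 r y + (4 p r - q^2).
h(y) = y^3 - 3*y^2 + 4*y - 16

Identify coefficients: p = 3, q = 2, r = -1.
Plug into h(y) = y^3 - p y^2 - 4 r y + (4 p r - q^2):
  h(y) = y^3 - (3) y^2 - 4*(-1) y + (4*(3)*(-1) - (2)^2)
       = y^3 + (-3) y^2 + (4) y + (-16).
Simplifying: h(y) = y^3 - 3*y^2 + 4*y - 16.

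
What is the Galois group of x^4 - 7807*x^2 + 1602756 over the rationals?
Gal(K/Q) = Z/2Z (cyclic of order 2)

f factors as (x^2 - 211)(x^2 - 7596), so the splitting field is K = Q(sqrt(211), sqrt(7596)). The squarefree part of 211 is 211 and the squarefree part of 7596 is also 211, so sqrt(211) and sqrt(7596) are both rational multiples of sqrt(211). Hence Q(sqrt(211)) = Q(sqrt(7596)) = Q(sqrt(211)), and the splitting field collapses to a single degree-2 extension with Galois group Z/2Z.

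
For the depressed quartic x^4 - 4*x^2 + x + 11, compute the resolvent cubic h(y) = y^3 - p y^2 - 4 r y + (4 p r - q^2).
h(y) = y^3 + 4*y^2 - 44*y - 177

Identify coefficients: p = -4, q = 1, r = 11.
Plug into h(y) = y^3 - p y^2 - 4 r y + (4 p r - q^2):
  h(y) = y^3 - (-4) y^2 - 4*(11) y + (4*(-4)*(11) - (1)^2)
       = y^3 + (4) y^2 + (-44) y + (-177).
Simplifying: h(y) = y^3 + 4*y^2 - 44*y - 177.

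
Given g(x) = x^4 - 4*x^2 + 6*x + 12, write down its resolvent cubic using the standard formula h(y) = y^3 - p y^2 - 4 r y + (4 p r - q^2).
h(y) = y^3 + 4*y^2 - 48*y - 228

Identify coefficients: p = -4, q = 6, r = 12.
Plug into h(y) = y^3 - p y^2 - 4 r y + (4 p r - q^2):
  h(y) = y^3 - (-4) y^2 - 4*(12) y + (4*(-4)*(12) - (6)^2)
       = y^3 + (4) y^2 + (-48) y + (-228).
Simplifying: h(y) = y^3 + 4*y^2 - 48*y - 228.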